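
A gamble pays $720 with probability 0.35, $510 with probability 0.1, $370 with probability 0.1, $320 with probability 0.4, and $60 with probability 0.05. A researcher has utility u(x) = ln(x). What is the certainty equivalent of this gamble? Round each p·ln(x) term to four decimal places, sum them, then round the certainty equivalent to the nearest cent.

E[u] = 0.35·ln(720) + 0.1·ln(510) + 0.1·ln(370) + 0.4·ln(320) + 0.05·ln(60) = 2.3027 + 0.6234 + 0.5914 + 2.3073 + 0.2047 = 6.0295
CE = e^6.0295 ≈ 415.51

$415.51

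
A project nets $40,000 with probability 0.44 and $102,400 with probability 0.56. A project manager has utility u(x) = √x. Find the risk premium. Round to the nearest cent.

E[u] = 0.44·√40000 + 0.56·√102400 = 0.44·200 + 0.56·320 = 267.2
CE = (267.2)² = 71395.84
Risk premium = EV − CE = 74944 − 71395.84 = 3548.16

$3,548.16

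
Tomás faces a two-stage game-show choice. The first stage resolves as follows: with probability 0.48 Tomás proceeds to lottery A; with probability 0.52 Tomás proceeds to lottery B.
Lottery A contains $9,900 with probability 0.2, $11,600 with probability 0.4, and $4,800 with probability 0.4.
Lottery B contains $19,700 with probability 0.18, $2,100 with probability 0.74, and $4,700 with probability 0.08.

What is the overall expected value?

$6,946.72

EV(A) = 0.2 × 9900 + 0.4 × 11600 + 0.4 × 4800 = 1980 + 4640 + 1920 = 8540
EV(B) = 0.18 × 19700 + 0.74 × 2100 + 0.08 × 4700 = 3546 + 1554 + 376 = 5476
Overall = 0.48 × 8540 + 0.52 × 5476 = 4099.2 + 2847.52 = 6946.72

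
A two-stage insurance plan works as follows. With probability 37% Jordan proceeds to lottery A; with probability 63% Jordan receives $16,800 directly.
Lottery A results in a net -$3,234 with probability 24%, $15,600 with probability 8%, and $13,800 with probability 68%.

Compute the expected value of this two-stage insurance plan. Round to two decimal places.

EV(A) = 0.24 × (-3234) + 0.08 × 15600 + 0.68 × 13800 = -776.16 + 1248 + 9384 = 9855.84
Branch B: 16800 (certain)
Overall = 0.37 × 9855.84 + 0.63 × 16800 = 3646.6608 + 10584 = 14230.6608

$14,230.66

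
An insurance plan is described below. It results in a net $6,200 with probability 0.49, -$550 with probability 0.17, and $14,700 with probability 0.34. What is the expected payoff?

EV = 0.49 × 6200 + 0.17 × (-550) + 0.34 × 14700 = 3038 − 93.5 + 4998 = 7942.5

$7,942.50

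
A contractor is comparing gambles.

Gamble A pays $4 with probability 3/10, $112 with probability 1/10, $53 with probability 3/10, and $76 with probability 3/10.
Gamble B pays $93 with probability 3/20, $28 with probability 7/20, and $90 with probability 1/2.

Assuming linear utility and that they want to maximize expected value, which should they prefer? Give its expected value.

Gamble B ($68.75)

Gamble A = 3/10 × 4 + 1/10 × 112 + 3/10 × 53 + 3/10 × 76 = 1.2 + 11.2 + 15.9 + 22.8 = 51.1
Gamble B = 3/20 × 93 + 7/20 × 28 + 1/2 × 90 = 13.95 + 9.8 + 45 = 68.75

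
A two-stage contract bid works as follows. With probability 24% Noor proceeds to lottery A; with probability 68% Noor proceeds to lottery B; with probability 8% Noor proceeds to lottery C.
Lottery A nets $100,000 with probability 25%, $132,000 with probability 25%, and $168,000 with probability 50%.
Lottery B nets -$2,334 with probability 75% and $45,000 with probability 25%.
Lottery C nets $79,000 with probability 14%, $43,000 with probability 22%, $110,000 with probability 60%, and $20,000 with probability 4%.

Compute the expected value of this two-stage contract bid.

$47,525.26

EV(A) = 0.25 × 100000 + 0.25 × 132000 + 0.5 × 168000 = 25000 + 33000 + 84000 = 142000
EV(B) = 0.75 × (-2334) + 0.25 × 45000 = -1750.5 + 11250 = 9499.5
EV(C) = 0.14 × 79000 + 0.22 × 43000 + 0.6 × 110000 + 0.04 × 20000 = 11060 + 9460 + 66000 + 800 = 87320
Overall = 0.24 × 142000 + 0.68 × 9499.5 + 0.08 × 87320 = 34080 + 6459.66 + 6985.6 = 47525.26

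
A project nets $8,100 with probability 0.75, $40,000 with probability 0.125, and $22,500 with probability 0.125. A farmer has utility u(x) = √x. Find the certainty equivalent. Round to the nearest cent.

E[u] = 0.75·√8100 + 0.125·√40000 + 0.125·√22500 = 0.75·90 + 0.125·200 + 0.125·150 = 111.25
CE = (111.25)² = 12376.5625

$12,376.56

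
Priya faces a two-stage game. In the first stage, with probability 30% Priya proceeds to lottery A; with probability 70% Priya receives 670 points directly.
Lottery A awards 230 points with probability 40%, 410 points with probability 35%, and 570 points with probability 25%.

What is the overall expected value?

EV(A) = 0.4 × 230 + 0.35 × 410 + 0.25 × 570 = 92 + 143.5 + 142.5 = 378
Branch B: 670 (certain)
Overall = 0.3 × 378 + 0.7 × 670 = 113.4 + 469 = 582.4

582.4 points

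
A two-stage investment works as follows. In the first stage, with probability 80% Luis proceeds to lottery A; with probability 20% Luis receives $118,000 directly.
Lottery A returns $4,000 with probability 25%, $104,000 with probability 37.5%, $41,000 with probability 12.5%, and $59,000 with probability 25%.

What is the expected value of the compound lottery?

EV(A) = 0.25 × 4000 + 0.375 × 104000 + 0.125 × 41000 + 0.25 × 59000 = 1000 + 39000 + 5125 + 14750 = 59875
Branch B: 118000 (certain)
Overall = 0.8 × 59875 + 0.2 × 118000 = 47900 + 23600 = 71500

$71,500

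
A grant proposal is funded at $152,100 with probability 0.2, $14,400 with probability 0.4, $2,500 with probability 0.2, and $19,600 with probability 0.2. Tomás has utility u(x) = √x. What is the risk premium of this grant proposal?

$13,704

E[u] = 0.2·√152100 + 0.4·√14400 + 0.2·√2500 + 0.2·√19600 = 0.2·390 + 0.4·120 + 0.2·50 + 0.2·140 = 164
CE = (164)² = 26896
Risk premium = EV − CE = 40600 − 26896 = 13704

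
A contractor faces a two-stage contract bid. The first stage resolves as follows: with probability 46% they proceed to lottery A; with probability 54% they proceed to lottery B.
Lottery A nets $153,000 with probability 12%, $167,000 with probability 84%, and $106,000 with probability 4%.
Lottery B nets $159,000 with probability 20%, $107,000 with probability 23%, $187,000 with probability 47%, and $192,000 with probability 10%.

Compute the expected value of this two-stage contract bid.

EV(A) = 0.12 × 153000 + 0.84 × 167000 + 0.04 × 106000 = 18360 + 140280 + 4240 = 162880
EV(B) = 0.2 × 159000 + 0.23 × 107000 + 0.47 × 187000 + 0.1 × 192000 = 31800 + 24610 + 87890 + 19200 = 163500
Overall = 0.46 × 162880 + 0.54 × 163500 = 74924.8 + 88290 = 163214.8

$163,214.80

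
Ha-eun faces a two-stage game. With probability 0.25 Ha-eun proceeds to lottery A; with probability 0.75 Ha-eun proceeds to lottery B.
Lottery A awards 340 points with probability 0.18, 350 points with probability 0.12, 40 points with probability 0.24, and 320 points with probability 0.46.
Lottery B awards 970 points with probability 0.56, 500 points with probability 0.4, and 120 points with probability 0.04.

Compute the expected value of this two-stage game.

EV(A) = 0.18 × 340 + 0.12 × 350 + 0.24 × 40 + 0.46 × 320 = 61.2 + 42 + 9.6 + 147.2 = 260
EV(B) = 0.56 × 970 + 0.4 × 500 + 0.04 × 120 = 543.2 + 200 + 4.8 = 748
Overall = 0.25 × 260 + 0.75 × 748 = 65 + 561 = 626

626 points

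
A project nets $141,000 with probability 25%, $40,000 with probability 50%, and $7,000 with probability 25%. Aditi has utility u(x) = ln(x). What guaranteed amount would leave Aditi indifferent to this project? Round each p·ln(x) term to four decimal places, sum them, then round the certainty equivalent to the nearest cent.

$35,447.22

E[u] = 0.25·ln(141000) + 0.5·ln(40000) + 0.25·ln(7000) = 2.9641 + 5.2983 + 2.2134 = 10.4758
CE = e^10.4758 ≈ 35447.22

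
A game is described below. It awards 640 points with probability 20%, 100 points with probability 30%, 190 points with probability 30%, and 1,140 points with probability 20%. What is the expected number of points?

443 points

EV = 0.2 × 640 + 0.3 × 100 + 0.3 × 190 + 0.2 × 1140 = 128 + 30 + 57 + 228 = 443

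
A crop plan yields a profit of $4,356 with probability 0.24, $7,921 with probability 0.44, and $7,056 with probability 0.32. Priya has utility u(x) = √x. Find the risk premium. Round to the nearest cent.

E[u] = 0.24·√4356 + 0.44·√7921 + 0.32·√7056 = 0.24·66 + 0.44·89 + 0.32·84 = 81.88
CE = (81.88)² = 6704.3344
Risk premium = EV − CE = 6788.6 − 6704.3344 = 84.2656

$84.27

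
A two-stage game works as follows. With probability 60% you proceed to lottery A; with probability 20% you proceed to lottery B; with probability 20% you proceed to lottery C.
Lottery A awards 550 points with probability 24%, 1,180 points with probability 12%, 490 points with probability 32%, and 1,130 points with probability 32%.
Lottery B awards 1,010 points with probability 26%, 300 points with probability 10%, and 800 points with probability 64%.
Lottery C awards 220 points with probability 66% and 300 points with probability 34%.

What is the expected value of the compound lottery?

685.56 points

EV(A) = 0.24 × 550 + 0.12 × 1180 + 0.32 × 490 + 0.32 × 1130 = 132 + 141.6 + 156.8 + 361.6 = 792
EV(B) = 0.26 × 1010 + 0.1 × 300 + 0.64 × 800 = 262.6 + 30 + 512 = 804.6
EV(C) = 0.66 × 220 + 0.34 × 300 = 145.2 + 102 = 247.2
Overall = 0.6 × 792 + 0.2 × 804.6 + 0.2 × 247.2 = 475.2 + 160.92 + 49.44 = 685.56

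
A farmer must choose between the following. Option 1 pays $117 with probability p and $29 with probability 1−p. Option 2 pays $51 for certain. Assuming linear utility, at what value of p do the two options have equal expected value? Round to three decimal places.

p = 0.250

p·117 + (1−p)·29 = 51
88p + 29 = 51
p = (51 − 29) / 88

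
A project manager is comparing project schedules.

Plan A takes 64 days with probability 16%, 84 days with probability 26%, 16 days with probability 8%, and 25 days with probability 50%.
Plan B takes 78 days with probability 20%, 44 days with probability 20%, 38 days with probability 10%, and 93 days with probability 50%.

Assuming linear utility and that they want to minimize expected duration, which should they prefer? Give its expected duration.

Plan A = 0.16 × 64 + 0.26 × 84 + 0.08 × 16 + 0.5 × 25 = 10.24 + 21.84 + 1.28 + 12.5 = 45.86
Plan B = 0.2 × 78 + 0.2 × 44 + 0.1 × 38 + 0.5 × 93 = 15.6 + 8.8 + 3.8 + 46.5 = 74.7

Plan A (45.86 days)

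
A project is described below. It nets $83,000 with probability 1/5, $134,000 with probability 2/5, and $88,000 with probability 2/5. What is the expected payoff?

EV = 1/5 × 83000 + 2/5 × 134000 + 2/5 × 88000 = 16600 + 53600 + 35200 = 105400

$105,400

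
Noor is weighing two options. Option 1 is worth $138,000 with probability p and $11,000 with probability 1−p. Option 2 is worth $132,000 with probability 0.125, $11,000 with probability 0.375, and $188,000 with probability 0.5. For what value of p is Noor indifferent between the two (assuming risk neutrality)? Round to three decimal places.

p = 0.816

EV(Option 2) = 0.125 × 132000 + 0.375 × 11000 + 0.5 × 188000 = 16500 + 4125 + 94000 = 114625
p·138000 + (1−p)·11000 = 114625
127000p + 11000 = 114625
p = (114625 − 11000) / 127000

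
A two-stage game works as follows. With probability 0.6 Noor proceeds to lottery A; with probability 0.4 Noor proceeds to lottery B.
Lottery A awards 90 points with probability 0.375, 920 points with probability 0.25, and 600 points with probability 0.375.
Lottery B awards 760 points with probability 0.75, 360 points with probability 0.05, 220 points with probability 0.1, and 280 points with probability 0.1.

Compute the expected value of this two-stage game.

548.45 points

EV(A) = 0.375 × 90 + 0.25 × 920 + 0.375 × 600 = 33.75 + 230 + 225 = 488.75
EV(B) = 0.75 × 760 + 0.05 × 360 + 0.1 × 220 + 0.1 × 280 = 570 + 18 + 22 + 28 = 638
Overall = 0.6 × 488.75 + 0.4 × 638 = 293.25 + 255.2 = 548.45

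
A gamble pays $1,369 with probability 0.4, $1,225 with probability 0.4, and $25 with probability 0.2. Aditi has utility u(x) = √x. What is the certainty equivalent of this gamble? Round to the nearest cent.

E[u] = 0.4·√1369 + 0.4·√1225 + 0.2·√25 = 0.4·37 + 0.4·35 + 0.2·5 = 29.8
CE = (29.8)² = 888.04

$888.04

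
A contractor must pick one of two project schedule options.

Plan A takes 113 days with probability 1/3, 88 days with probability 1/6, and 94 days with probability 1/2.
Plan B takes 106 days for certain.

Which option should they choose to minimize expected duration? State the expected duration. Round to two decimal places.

Plan A (99.33 days)

Plan A = 1/3 × 113 + 1/6 × 88 + 1/2 × 94 = 37.6667 + 14.6667 + 47 = 99.3333
Plan B: 106 (certain)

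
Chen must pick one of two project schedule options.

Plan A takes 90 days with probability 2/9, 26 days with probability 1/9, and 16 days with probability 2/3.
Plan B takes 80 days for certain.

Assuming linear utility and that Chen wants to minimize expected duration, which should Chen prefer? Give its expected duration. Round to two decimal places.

Plan A = 2/9 × 90 + 1/9 × 26 + 2/3 × 16 = 20 + 2.8889 + 10.6667 = 33.5556
Plan B: 80 (certain)

Plan A (33.56 days)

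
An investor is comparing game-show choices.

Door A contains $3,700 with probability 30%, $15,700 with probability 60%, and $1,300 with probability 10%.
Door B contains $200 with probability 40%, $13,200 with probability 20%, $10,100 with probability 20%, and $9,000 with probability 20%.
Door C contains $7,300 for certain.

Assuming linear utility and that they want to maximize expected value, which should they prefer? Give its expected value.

Door A = 0.3 × 3700 + 0.6 × 15700 + 0.1 × 1300 = 1110 + 9420 + 130 = 10660
Door B = 0.4 × 200 + 0.2 × 13200 + 0.2 × 10100 + 0.2 × 9000 = 80 + 2640 + 2020 + 1800 = 6540
Door C: 7300 (certain)

Door A ($10,660)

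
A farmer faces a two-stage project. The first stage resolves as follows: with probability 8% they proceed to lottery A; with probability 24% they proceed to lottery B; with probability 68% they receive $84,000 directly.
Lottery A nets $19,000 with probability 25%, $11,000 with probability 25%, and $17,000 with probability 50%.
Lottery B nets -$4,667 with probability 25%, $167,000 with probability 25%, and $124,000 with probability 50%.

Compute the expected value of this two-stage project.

$83,019.98

EV(A) = 0.25 × 19000 + 0.25 × 11000 + 0.5 × 17000 = 4750 + 2750 + 8500 = 16000
EV(B) = 0.25 × (-4667) + 0.25 × 167000 + 0.5 × 124000 = -1166.75 + 41750 + 62000 = 102583.25
Branch C: 84000 (certain)
Overall = 0.08 × 16000 + 0.24 × 102583.25 + 0.68 × 84000 = 1280 + 24619.98 + 57120 = 83019.98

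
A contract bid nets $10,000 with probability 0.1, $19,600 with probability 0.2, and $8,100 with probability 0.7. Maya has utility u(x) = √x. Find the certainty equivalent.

$10,201

E[u] = 0.1·√10000 + 0.2·√19600 + 0.7·√8100 = 0.1·100 + 0.2·140 + 0.7·90 = 101
CE = (101)² = 10201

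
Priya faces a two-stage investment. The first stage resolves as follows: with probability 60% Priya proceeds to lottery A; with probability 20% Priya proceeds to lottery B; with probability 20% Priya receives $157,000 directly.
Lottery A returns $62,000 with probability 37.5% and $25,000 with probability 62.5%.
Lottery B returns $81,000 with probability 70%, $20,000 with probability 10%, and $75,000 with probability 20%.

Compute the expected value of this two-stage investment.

$69,465

EV(A) = 0.375 × 62000 + 0.625 × 25000 = 23250 + 15625 = 38875
EV(B) = 0.7 × 81000 + 0.1 × 20000 + 0.2 × 75000 = 56700 + 2000 + 15000 = 73700
Branch C: 157000 (certain)
Overall = 0.6 × 38875 + 0.2 × 73700 + 0.2 × 157000 = 23325 + 14740 + 31400 = 69465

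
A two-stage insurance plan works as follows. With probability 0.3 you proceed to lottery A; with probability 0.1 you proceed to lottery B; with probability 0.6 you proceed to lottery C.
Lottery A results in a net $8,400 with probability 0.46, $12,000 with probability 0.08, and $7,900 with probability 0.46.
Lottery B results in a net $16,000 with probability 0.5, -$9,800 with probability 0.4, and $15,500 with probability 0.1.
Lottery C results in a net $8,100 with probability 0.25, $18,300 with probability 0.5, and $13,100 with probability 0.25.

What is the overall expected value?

EV(A) = 0.46 × 8400 + 0.08 × 12000 + 0.46 × 7900 = 3864 + 960 + 3634 = 8458
EV(B) = 0.5 × 16000 + 0.4 × (-9800) + 0.1 × 15500 = 8000 − 3920 + 1550 = 5630
EV(C) = 0.25 × 8100 + 0.5 × 18300 + 0.25 × 13100 = 2025 + 9150 + 3275 = 14450
Overall = 0.3 × 8458 + 0.1 × 5630 + 0.6 × 14450 = 2537.4 + 563 + 8670 = 11770.4

$11,770.40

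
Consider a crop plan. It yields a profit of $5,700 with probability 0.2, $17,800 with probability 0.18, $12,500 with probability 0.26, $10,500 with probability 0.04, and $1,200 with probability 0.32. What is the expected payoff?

$8,398

EV = 0.2 × 5700 + 0.18 × 17800 + 0.26 × 12500 + 0.04 × 10500 + 0.32 × 1200 = 1140 + 3204 + 3250 + 420 + 384 = 8398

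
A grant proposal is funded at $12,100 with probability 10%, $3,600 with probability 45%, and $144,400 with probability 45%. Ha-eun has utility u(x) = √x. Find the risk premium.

E[u] = 0.1·√12100 + 0.45·√3600 + 0.45·√144400 = 0.1·110 + 0.45·60 + 0.45·380 = 209
CE = (209)² = 43681
Risk premium = EV − CE = 67810 − 43681 = 24129

$24,129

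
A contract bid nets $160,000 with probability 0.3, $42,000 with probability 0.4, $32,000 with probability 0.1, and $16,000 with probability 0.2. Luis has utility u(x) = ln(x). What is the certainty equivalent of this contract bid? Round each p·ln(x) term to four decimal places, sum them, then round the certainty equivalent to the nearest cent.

$50,337.22

E[u] = 0.3·ln(160000) + 0.4·ln(42000) + 0.1·ln(32000) + 0.2·ln(16000) = 3.5949 + 4.2582 + 1.0373 + 1.9361 = 10.8265
CE = e^10.8265 ≈ 50337.22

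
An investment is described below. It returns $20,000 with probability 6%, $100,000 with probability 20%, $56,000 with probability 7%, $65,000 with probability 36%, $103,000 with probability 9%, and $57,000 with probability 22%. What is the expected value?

$70,330

EV = 0.06 × 20000 + 0.2 × 100000 + 0.07 × 56000 + 0.36 × 65000 + 0.09 × 103000 + 0.22 × 57000 = 1200 + 20000 + 3920 + 23400 + 9270 + 12540 = 70330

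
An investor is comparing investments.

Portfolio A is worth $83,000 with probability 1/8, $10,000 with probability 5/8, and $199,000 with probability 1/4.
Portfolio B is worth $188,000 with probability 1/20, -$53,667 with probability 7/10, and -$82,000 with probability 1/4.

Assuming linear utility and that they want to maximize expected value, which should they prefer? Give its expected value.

Portfolio A = 1/8 × 83000 + 5/8 × 10000 + 1/4 × 199000 = 10375 + 6250 + 49750 = 66375
Portfolio B = 1/20 × 188000 + 7/10 × (-53667) + 1/4 × (-82000) = 9400 − 37566.9 − 20500 = -48666.9

Portfolio A ($66,375)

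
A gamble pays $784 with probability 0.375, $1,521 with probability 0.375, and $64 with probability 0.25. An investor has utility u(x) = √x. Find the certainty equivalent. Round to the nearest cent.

E[u] = 0.375·√784 + 0.375·√1521 + 0.25·√64 = 0.375·28 + 0.375·39 + 0.25·8 = 27.125
CE = (27.125)² = 735.765625

$735.77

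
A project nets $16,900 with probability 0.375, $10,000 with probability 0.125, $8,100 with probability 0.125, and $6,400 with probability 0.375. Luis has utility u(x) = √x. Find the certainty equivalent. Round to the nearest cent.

E[u] = 0.375·√16900 + 0.125·√10000 + 0.125·√8100 + 0.375·√6400 = 0.375·130 + 0.125·100 + 0.125·90 + 0.375·80 = 102.5
CE = (102.5)² = 10506.25

$10,506.25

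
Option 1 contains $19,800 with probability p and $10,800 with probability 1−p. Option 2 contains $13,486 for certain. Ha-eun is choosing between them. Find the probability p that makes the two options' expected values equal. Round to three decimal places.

p·19800 + (1−p)·10800 = 13486
9000p + 10800 = 13486
p = (13486 − 10800) / 9000

p = 0.298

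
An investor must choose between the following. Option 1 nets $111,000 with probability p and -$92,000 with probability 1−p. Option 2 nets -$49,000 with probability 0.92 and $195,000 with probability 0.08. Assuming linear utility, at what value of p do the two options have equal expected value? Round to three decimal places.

p = 0.308

EV(Option 2) = 0.92 × (-49000) + 0.08 × 195000 = -45080 + 15600 = -29480
p·111000 + (1−p)·(-92000) = -29480
203000p − 92000 = -29480
p = (-29480 + 92000) / 203000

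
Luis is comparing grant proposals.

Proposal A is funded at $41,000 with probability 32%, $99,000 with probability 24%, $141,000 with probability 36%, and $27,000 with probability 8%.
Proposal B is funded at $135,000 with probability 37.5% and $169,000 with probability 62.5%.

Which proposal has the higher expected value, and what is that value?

Proposal A = 0.32 × 41000 + 0.24 × 99000 + 0.36 × 141000 + 0.08 × 27000 = 13120 + 23760 + 50760 + 2160 = 89800
Proposal B = 0.375 × 135000 + 0.625 × 169000 = 50625 + 105625 = 156250

Proposal B ($156,250)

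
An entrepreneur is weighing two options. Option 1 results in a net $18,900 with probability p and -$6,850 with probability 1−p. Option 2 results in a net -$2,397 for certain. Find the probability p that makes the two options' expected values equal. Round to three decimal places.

p = 0.173

p·18900 + (1−p)·(-6850) = -2397
25750p − 6850 = -2397
p = (-2397 + 6850) / 25750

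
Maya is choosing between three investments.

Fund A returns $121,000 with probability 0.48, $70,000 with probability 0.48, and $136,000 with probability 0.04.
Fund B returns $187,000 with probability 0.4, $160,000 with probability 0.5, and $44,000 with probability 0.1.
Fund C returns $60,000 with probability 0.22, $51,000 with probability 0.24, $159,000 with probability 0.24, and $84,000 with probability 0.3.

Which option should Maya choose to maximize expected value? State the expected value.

Fund A = 0.48 × 121000 + 0.48 × 70000 + 0.04 × 136000 = 58080 + 33600 + 5440 = 97120
Fund B = 0.4 × 187000 + 0.5 × 160000 + 0.1 × 44000 = 74800 + 80000 + 4400 = 159200
Fund C = 0.22 × 60000 + 0.24 × 51000 + 0.24 × 159000 + 0.3 × 84000 = 13200 + 12240 + 38160 + 25200 = 88800

Fund B ($159,200)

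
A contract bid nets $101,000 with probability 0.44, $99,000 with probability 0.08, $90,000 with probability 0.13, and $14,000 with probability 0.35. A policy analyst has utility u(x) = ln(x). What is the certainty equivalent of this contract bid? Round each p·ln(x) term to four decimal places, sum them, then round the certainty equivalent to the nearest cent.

E[u] = 0.44·ln(101000) + 0.08·ln(99000) + 0.13·ln(90000) + 0.35·ln(14000) = 5.0701 + 0.9202 + 1.4830 + 3.3414 = 10.8147
CE = e^10.8147 ≈ 49746.73

$49,746.73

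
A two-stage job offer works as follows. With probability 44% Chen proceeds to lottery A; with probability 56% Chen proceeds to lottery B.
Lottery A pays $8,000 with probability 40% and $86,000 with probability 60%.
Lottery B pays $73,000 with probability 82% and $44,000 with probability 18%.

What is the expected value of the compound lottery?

$62,068.80

EV(A) = 0.4 × 8000 + 0.6 × 86000 = 3200 + 51600 = 54800
EV(B) = 0.82 × 73000 + 0.18 × 44000 = 59860 + 7920 = 67780
Overall = 0.44 × 54800 + 0.56 × 67780 = 24112 + 37956.8 = 62068.8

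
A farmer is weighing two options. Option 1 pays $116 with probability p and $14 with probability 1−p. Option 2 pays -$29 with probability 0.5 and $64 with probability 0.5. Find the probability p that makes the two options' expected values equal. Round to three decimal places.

p = 0.034

EV(Option 2) = 0.5 × (-29) + 0.5 × 64 = -14.5 + 32 = 17.5
p·116 + (1−p)·14 = 17.5
102p + 14 = 17.5
p = (17.5 − 14) / 102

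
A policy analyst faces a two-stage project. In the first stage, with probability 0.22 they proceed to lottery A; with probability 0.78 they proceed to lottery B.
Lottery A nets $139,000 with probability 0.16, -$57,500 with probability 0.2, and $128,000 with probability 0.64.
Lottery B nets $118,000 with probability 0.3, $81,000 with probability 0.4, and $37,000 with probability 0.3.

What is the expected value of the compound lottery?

EV(A) = 0.16 × 139000 + 0.2 × (-57500) + 0.64 × 128000 = 22240 − 11500 + 81920 = 92660
EV(B) = 0.3 × 118000 + 0.4 × 81000 + 0.3 × 37000 = 35400 + 32400 + 11100 = 78900
Overall = 0.22 × 92660 + 0.78 × 78900 = 20385.2 + 61542 = 81927.2

$81,927.20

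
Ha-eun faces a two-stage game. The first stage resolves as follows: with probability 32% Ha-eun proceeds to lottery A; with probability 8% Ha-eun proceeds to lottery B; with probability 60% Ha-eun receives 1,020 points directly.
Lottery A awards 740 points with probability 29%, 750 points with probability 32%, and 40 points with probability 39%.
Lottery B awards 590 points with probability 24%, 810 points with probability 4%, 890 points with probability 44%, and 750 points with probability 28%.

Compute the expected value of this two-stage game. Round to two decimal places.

824.51 points

EV(A) = 0.29 × 740 + 0.32 × 750 + 0.39 × 40 = 214.6 + 240 + 15.6 = 470.2
EV(B) = 0.24 × 590 + 0.04 × 810 + 0.44 × 890 + 0.28 × 750 = 141.6 + 32.4 + 391.6 + 210 = 775.6
Branch C: 1020 (certain)
Overall = 0.32 × 470.2 + 0.08 × 775.6 + 0.6 × 1020 = 150.464 + 62.048 + 612 = 824.512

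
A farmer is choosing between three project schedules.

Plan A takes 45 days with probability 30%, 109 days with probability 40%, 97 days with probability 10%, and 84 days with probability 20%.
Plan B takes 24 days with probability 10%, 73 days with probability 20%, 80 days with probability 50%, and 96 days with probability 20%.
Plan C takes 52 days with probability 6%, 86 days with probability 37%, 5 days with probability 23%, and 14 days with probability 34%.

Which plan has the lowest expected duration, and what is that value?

Plan A = 0.3 × 45 + 0.4 × 109 + 0.1 × 97 + 0.2 × 84 = 13.5 + 43.6 + 9.7 + 16.8 = 83.6
Plan B = 0.1 × 24 + 0.2 × 73 + 0.5 × 80 + 0.2 × 96 = 2.4 + 14.6 + 40 + 19.2 = 76.2
Plan C = 0.06 × 52 + 0.37 × 86 + 0.23 × 5 + 0.34 × 14 = 3.12 + 31.82 + 1.15 + 4.76 = 40.85

Plan C (40.85 days)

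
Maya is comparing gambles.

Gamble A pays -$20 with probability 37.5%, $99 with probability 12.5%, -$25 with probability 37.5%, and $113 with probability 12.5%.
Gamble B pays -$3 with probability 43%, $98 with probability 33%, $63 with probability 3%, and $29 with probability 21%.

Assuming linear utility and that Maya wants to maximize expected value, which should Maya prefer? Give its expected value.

Gamble A = 0.375 × (-20) + 0.125 × 99 + 0.375 × (-25) + 0.125 × 113 = -7.5 + 12.375 − 9.375 + 14.125 = 9.625
Gamble B = 0.43 × (-3) + 0.33 × 98 + 0.03 × 63 + 0.21 × 29 = -1.29 + 32.34 + 1.89 + 6.09 = 39.03

Gamble B ($39.03)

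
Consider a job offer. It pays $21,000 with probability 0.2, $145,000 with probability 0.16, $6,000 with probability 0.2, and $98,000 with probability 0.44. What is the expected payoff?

$71,720

EV = 0.2 × 21000 + 0.16 × 145000 + 0.2 × 6000 + 0.44 × 98000 = 4200 + 23200 + 1200 + 43120 = 71720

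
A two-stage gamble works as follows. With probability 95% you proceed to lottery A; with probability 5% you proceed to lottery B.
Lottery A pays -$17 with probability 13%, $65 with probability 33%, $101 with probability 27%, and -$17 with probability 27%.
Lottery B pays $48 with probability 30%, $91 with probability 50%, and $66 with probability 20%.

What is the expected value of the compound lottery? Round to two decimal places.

EV(A) = 0.13 × (-17) + 0.33 × 65 + 0.27 × 101 + 0.27 × (-17) = -2.21 + 21.45 + 27.27 − 4.59 = 41.92
EV(B) = 0.3 × 48 + 0.5 × 91 + 0.2 × 66 = 14.4 + 45.5 + 13.2 = 73.1
Overall = 0.95 × 41.92 + 0.05 × 73.1 = 39.824 + 3.655 = 43.479

$43.48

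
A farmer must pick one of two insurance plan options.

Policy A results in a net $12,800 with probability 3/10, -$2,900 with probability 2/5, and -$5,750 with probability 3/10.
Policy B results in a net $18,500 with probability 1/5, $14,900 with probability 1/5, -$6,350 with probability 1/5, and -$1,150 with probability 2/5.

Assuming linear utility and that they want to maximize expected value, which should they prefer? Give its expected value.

Policy A = 3/10 × 12800 + 2/5 × (-2900) + 3/10 × (-5750) = 3840 − 1160 − 1725 = 955
Policy B = 1/5 × 18500 + 1/5 × 14900 + 1/5 × (-6350) + 2/5 × (-1150) = 3700 + 2980 − 1270 − 460 = 4950

Policy B ($4,950)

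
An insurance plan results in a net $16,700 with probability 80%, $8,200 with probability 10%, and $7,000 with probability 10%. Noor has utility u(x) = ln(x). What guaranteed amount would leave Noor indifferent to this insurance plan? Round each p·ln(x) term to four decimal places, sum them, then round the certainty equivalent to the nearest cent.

E[u] = 0.8·ln(16700) + 0.1·ln(8200) + 0.1·ln(7000) = 7.7785 + 0.9012 + 0.8854 = 9.5651
CE = e^9.5651 ≈ 14258.38

$14,258.38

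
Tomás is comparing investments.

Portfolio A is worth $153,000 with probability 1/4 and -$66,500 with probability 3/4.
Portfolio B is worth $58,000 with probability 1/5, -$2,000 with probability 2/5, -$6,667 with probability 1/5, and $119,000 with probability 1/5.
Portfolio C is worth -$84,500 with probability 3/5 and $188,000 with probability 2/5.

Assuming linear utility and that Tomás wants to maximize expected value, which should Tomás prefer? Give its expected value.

Portfolio A = 1/4 × 153000 + 3/4 × (-66500) = 38250 − 49875 = -11625
Portfolio B = 1/5 × 58000 + 2/5 × (-2000) + 1/5 × (-6667) + 1/5 × 119000 = 11600 − 800 − 1333.4 + 23800 = 33266.6
Portfolio C = 3/5 × (-84500) + 2/5 × 188000 = -50700 + 75200 = 24500

Portfolio B ($33,266.60)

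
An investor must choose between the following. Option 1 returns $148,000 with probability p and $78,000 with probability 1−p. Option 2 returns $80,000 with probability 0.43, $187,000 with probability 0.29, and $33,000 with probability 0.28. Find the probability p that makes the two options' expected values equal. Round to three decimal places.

p = 0.284

EV(Option 2) = 0.43 × 80000 + 0.29 × 187000 + 0.28 × 33000 = 34400 + 54230 + 9240 = 97870
p·148000 + (1−p)·78000 = 97870
70000p + 78000 = 97870
p = (97870 − 78000) / 70000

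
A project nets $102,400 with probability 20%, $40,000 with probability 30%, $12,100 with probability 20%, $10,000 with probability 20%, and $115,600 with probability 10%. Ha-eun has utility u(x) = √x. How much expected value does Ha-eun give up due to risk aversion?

$8,460

E[u] = 0.2·√102400 + 0.3·√40000 + 0.2·√12100 + 0.2·√10000 + 0.1·√115600 = 0.2·320 + 0.3·200 + 0.2·110 + 0.2·100 + 0.1·340 = 200
CE = (200)² = 40000
Risk premium = EV − CE = 48460 − 40000 = 8460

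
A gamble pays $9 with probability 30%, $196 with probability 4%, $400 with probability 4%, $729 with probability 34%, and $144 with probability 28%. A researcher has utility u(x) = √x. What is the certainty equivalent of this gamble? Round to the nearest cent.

E[u] = 0.3·√9 + 0.04·√196 + 0.04·√400 + 0.34·√729 + 0.28·√144 = 0.3·3 + 0.04·14 + 0.04·20 + 0.34·27 + 0.28·12 = 14.8
CE = (14.8)² = 219.04

$219.04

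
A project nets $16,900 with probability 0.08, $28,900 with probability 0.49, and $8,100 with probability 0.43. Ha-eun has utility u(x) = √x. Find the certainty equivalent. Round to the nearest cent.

E[u] = 0.08·√16900 + 0.49·√28900 + 0.43·√8100 = 0.08·130 + 0.49·170 + 0.43·90 = 132.4
CE = (132.4)² = 17529.76

$17,529.76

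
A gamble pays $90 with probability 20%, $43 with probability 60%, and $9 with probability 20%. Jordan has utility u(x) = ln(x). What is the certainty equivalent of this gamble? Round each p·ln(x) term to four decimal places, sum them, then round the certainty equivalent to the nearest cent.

$36.46

E[u] = 0.2·ln(90) + 0.6·ln(43) + 0.2·ln(9) = 0.9000 + 2.2567 + 0.4394 = 3.5961
CE = e^3.5961 ≈ 36.46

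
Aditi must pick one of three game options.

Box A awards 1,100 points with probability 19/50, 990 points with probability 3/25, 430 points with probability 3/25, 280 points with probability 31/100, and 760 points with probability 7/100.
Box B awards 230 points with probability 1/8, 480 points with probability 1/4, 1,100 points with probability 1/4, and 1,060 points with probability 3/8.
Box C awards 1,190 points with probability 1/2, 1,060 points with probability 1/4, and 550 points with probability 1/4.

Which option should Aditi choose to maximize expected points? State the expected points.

Box A = 19/50 × 1100 + 3/25 × 990 + 3/25 × 430 + 31/100 × 280 + 7/100 × 760 = 418 + 118.8 + 51.6 + 86.8 + 53.2 = 728.4
Box B = 1/8 × 230 + 1/4 × 480 + 1/4 × 1100 + 3/8 × 1060 = 28.75 + 120 + 275 + 397.5 = 821.25
Box C = 1/2 × 1190 + 1/4 × 1060 + 1/4 × 550 = 595 + 265 + 137.5 = 997.5

Box C (997.5 points)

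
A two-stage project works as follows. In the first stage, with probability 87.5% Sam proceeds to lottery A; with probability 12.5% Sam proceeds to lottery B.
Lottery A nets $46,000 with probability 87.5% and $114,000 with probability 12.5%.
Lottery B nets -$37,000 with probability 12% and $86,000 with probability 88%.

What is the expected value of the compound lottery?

$56,592.50

EV(A) = 0.875 × 46000 + 0.125 × 114000 = 40250 + 14250 = 54500
EV(B) = 0.12 × (-37000) + 0.88 × 86000 = -4440 + 75680 = 71240
Overall = 0.875 × 54500 + 0.125 × 71240 = 47687.5 + 8905 = 56592.5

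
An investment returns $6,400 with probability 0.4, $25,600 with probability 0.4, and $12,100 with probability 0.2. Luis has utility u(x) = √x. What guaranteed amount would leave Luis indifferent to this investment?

$13,924

E[u] = 0.4·√6400 + 0.4·√25600 + 0.2·√12100 = 0.4·80 + 0.4·160 + 0.2·110 = 118
CE = (118)² = 13924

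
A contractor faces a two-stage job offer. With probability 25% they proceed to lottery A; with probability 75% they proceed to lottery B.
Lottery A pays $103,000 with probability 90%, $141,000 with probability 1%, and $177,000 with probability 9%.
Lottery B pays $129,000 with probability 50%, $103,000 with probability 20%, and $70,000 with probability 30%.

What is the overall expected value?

$107,085

EV(A) = 0.9 × 103000 + 0.01 × 141000 + 0.09 × 177000 = 92700 + 1410 + 15930 = 110040
EV(B) = 0.5 × 129000 + 0.2 × 103000 + 0.3 × 70000 = 64500 + 20600 + 21000 = 106100
Overall = 0.25 × 110040 + 0.75 × 106100 = 27510 + 79575 = 107085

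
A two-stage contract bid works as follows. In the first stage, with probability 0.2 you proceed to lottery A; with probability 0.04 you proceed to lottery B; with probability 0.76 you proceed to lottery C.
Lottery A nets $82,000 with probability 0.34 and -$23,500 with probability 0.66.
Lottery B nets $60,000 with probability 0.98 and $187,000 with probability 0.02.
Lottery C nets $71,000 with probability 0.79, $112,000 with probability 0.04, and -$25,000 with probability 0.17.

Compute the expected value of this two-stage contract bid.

$47,778.80

EV(A) = 0.34 × 82000 + 0.66 × (-23500) = 27880 − 15510 = 12370
EV(B) = 0.98 × 60000 + 0.02 × 187000 = 58800 + 3740 = 62540
EV(C) = 0.79 × 71000 + 0.04 × 112000 + 0.17 × (-25000) = 56090 + 4480 − 4250 = 56320
Overall = 0.2 × 12370 + 0.04 × 62540 + 0.76 × 56320 = 2474 + 2501.6 + 42803.2 = 47778.8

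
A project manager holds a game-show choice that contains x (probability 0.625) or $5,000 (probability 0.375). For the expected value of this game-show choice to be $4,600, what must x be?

x = $4,360

0.625·x + 0.375·5000 = 4600
0.625·x = 4600 − 1875 = 2725
x = 2725 / 0.625 = 4360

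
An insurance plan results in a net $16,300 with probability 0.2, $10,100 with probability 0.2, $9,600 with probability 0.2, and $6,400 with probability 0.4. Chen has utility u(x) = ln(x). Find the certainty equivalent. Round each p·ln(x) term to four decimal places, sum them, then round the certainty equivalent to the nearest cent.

E[u] = 0.2·ln(16300) + 0.2·ln(10100) + 0.2·ln(9600) + 0.4·ln(6400) = 1.9398 + 1.8441 + 1.8339 + 3.5056 = 9.1234
CE = e^9.1234 ≈ 9167.32

$9,167.32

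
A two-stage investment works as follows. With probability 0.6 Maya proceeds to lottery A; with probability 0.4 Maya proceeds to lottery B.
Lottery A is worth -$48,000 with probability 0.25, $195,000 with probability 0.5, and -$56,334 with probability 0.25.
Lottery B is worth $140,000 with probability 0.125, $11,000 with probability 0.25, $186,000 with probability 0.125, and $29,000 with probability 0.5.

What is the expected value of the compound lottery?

$66,049.90

EV(A) = 0.25 × (-48000) + 0.5 × 195000 + 0.25 × (-56334) = -12000 + 97500 − 14083.5 = 71416.5
EV(B) = 0.125 × 140000 + 0.25 × 11000 + 0.125 × 186000 + 0.5 × 29000 = 17500 + 2750 + 23250 + 14500 = 58000
Overall = 0.6 × 71416.5 + 0.4 × 58000 = 42849.9 + 23200 = 66049.9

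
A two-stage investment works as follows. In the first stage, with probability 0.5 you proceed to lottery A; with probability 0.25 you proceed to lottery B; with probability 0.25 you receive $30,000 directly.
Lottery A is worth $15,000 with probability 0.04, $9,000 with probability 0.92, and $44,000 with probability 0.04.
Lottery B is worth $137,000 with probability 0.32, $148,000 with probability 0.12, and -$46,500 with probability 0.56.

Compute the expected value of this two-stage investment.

EV(A) = 0.04 × 15000 + 0.92 × 9000 + 0.04 × 44000 = 600 + 8280 + 1760 = 10640
EV(B) = 0.32 × 137000 + 0.12 × 148000 + 0.56 × (-46500) = 43840 + 17760 − 26040 = 35560
Branch C: 30000 (certain)
Overall = 0.5 × 10640 + 0.25 × 35560 + 0.25 × 30000 = 5320 + 8890 + 7500 = 21710

$21,710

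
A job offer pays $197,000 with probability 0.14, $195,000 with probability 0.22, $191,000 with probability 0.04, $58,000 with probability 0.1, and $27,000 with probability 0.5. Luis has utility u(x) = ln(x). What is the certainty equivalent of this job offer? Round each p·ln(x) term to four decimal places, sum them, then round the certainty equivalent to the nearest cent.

$64,311.90

E[u] = 0.14·ln(197000) + 0.22·ln(195000) + 0.04·ln(191000) + 0.1·ln(58000) + 0.5·ln(27000) = 1.7067 + 2.6798 + 0.4864 + 1.0968 + 5.1018 = 11.0715
CE = e^11.0715 ≈ 64311.90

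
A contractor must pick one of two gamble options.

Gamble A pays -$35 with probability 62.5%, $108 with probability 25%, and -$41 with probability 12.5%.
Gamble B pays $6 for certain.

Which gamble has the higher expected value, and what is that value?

Gamble A = 0.625 × (-35) + 0.25 × 108 + 0.125 × (-41) = -21.875 + 27 − 5.125 = 0
Gamble B: 6 (certain)

Gamble B ($6)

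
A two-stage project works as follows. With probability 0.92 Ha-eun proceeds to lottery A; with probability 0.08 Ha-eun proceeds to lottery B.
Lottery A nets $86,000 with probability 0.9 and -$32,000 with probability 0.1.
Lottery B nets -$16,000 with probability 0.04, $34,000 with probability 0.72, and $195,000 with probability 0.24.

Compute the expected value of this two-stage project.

$73,915.20

EV(A) = 0.9 × 86000 + 0.1 × (-32000) = 77400 − 3200 = 74200
EV(B) = 0.04 × (-16000) + 0.72 × 34000 + 0.24 × 195000 = -640 + 24480 + 46800 = 70640
Overall = 0.92 × 74200 + 0.08 × 70640 = 68264 + 5651.2 = 73915.2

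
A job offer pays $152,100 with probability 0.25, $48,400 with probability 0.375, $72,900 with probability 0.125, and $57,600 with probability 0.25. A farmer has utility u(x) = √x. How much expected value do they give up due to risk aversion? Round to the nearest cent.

$4,748.44

E[u] = 0.25·√152100 + 0.375·√48400 + 0.125·√72900 + 0.25·√57600 = 0.25·390 + 0.375·220 + 0.125·270 + 0.25·240 = 273.75
CE = (273.75)² = 74939.0625
Risk premium = EV − CE = 79687.5 − 74939.0625 = 4748.4375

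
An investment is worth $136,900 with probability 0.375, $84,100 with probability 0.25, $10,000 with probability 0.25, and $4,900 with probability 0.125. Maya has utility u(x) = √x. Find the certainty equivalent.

$60,025

E[u] = 0.375·√136900 + 0.25·√84100 + 0.25·√10000 + 0.125·√4900 = 0.375·370 + 0.25·290 + 0.25·100 + 0.125·70 = 245
CE = (245)² = 60025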